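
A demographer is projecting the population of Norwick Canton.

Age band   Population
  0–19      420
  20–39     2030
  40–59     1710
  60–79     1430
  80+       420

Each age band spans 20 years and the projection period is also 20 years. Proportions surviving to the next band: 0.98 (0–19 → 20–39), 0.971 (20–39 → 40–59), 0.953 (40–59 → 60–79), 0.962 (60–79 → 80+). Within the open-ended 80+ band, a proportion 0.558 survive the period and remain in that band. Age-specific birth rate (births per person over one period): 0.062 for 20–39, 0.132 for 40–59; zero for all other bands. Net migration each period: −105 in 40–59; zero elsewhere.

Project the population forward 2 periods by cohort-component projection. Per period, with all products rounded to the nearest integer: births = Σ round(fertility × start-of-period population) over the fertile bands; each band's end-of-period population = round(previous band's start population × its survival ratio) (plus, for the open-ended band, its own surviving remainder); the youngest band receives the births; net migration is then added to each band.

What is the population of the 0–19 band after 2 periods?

Period 1.
Births: 2030 × 0.062 = 126, 1710 × 0.132 = 226 → 352
20–39: 420 × 0.98 = 412
40–59: 2030 × 0.971 = 1971
60–79: 1710 × 0.953 = 1630
80+: 1430 × 0.962 + 420 × 0.558 = 1376 + 234 = 1610
Net migration: 40–59 − 105 → 1866
→ [352, 412, 1866, 1630, 1610]
Period 2.
Births: 412 × 0.062 = 26, 1866 × 0.132 = 246 → 272
20–39: 352 × 0.98 = 345
40–59: 412 × 0.971 = 400
60–79: 1866 × 0.953 = 1778
80+: 1630 × 0.962 + 1610 × 0.558 = 1568 + 898 = 2466
Net migration: 40–59 − 105 → 295
→ [272, 345, 295, 1778, 2466]

272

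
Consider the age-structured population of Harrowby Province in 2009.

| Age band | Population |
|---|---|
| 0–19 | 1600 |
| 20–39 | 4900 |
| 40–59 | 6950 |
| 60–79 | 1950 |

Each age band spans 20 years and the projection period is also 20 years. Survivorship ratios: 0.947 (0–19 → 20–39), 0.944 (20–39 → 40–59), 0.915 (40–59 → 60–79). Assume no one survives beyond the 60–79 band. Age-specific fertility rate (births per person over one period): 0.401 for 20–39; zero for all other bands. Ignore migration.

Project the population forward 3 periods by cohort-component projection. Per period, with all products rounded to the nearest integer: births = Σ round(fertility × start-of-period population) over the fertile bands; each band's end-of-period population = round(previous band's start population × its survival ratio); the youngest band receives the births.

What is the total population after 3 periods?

— Period 1 —
Births: 4900 * 0.401 = 1965
20–39: 1600 * 0.947 = 1515
40–59: 4900 * 0.944 = 4626
60–79: 6950 * 0.915 = 6359
End of period: [1965, 1515, 4626, 6359]
— Period 2 —
Births: 1515 * 0.401 = 608
20–39: 1965 * 0.947 = 1861
40–59: 1515 * 0.944 = 1430
60–79: 4626 * 0.915 = 4233
End of period: [608, 1861, 1430, 4233]
— Period 3 —
Births: 1861 * 0.401 = 746
20–39: 608 * 0.947 = 576
40–59: 1861 * 0.944 = 1757
60–79: 1430 * 0.915 = 1308
End of period: [746, 576, 1757, 1308]
Total after period 3: 746 + 576 + 1757 + 1308 = 4387

4387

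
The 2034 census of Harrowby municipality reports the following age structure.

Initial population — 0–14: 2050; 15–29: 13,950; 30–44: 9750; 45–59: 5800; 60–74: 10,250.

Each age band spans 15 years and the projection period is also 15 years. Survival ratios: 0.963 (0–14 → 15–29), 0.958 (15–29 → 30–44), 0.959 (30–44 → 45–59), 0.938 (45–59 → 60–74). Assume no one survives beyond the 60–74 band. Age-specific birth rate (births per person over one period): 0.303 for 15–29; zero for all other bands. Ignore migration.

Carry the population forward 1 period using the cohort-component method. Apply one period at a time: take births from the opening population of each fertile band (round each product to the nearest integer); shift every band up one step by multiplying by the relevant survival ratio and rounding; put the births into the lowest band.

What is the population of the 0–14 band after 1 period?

(Bands numbered youngest = 1 to oldest = 5.)
Period 1:
Births: 13950 * 0.303 = 4227
Band 2: 2050 * 0.963 = 1974
Band 3: 13950 * 0.958 = 13364
Band 4: 9750 * 0.959 = 9350
Band 5: 5800 * 0.938 = 5440
End of period: [4227, 1974, 13364, 9350, 5440]

4227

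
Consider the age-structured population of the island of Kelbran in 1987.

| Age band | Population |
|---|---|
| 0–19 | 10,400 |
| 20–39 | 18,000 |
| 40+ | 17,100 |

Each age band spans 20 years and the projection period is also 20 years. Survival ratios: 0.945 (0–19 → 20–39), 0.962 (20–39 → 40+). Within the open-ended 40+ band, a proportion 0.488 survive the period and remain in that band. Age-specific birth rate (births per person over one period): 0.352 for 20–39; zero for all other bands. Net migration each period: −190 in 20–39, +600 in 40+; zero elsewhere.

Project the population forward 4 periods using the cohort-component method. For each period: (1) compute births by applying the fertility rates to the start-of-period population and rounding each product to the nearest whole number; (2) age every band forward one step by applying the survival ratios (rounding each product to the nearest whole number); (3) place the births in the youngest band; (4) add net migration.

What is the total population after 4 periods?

Period 1:
Births: 18000 * 0.352 = 6336
20–39: 10400 * 0.945 = 9828
40+: 18000 * 0.962 + 17100 * 0.488 = 17316 + 8345 = 25661
Net migration: 20–39 − 190 → 9638; 40+ + 600 → 26261
→ [6336, 9638, 26261]
Period 2:
Births: 9638 * 0.352 = 3393
20–39: 6336 * 0.945 = 5988
40+: 9638 * 0.962 + 26261 * 0.488 = 9272 + 12815 = 22087
Net migration: 20–39 − 190 → 5798; 40+ + 600 → 22687
→ [3393, 5798, 22687]
Period 3:
Births: 5798 * 0.352 = 2041
20–39: 3393 * 0.945 = 3206
40+: 5798 * 0.962 + 22687 * 0.488 = 5578 + 11071 = 16649
Net migration: 20–39 − 190 → 3016; 40+ + 600 → 17249
→ [2041, 3016, 17249]
Period 4:
Births: 3016 * 0.352 = 1062
20–39: 2041 * 0.945 = 1929
40+: 3016 * 0.962 + 17249 * 0.488 = 2901 + 8418 = 11319
Net migration: 20–39 − 190 → 1739; 40+ + 600 → 11919
→ [1062, 1739, 11919]
Total after period 4: 1062 + 1739 + 11919 = 14720

14720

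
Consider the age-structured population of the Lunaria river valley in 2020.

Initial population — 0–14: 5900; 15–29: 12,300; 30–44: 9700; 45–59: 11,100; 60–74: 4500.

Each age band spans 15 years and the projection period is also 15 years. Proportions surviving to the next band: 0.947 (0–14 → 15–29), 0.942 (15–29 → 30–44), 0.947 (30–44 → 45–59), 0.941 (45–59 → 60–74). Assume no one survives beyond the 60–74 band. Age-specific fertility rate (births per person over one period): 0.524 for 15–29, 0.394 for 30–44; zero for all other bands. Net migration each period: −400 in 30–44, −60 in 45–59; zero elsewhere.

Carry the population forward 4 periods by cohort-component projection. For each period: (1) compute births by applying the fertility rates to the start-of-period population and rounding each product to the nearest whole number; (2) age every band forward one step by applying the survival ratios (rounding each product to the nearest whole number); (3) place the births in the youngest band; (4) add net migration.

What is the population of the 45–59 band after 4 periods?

Let band 1 be 0–14 through band 5 = 60–74.
— Period 1 —
Births: 12300 * 0.524 = 6445, 9700 * 0.394 = 3822 → 10267
Band 2: 5900 * 0.947 = 5587
Band 3: 12300 * 0.942 = 11587
Band 4: 9700 * 0.947 = 9186
Band 5: 11100 * 0.941 = 10445
Net migration: Band 3 − 400 → 11187; Band 4 − 60 → 9126
Population now: 0–14=10267, 15–29=5587, 30–44=11187, 45–59=9126, 60–74=10445
— Period 2 —
Births: 5587 * 0.524 = 2928, 11187 * 0.394 = 4408 → 7336
Band 2: 10267 * 0.947 = 9723
Band 3: 5587 * 0.942 = 5263
Band 4: 11187 * 0.947 = 10594
Band 5: 9126 * 0.941 = 8588
Net migration: Band 3 − 400 → 4863; Band 4 − 60 → 10534
Population now: 0–14=7336, 15–29=9723, 30–44=4863, 45–59=10534, 60–74=8588
— Period 3 —
Births: 9723 * 0.524 = 5095, 4863 * 0.394 = 1916 → 7011
Band 2: 7336 * 0.947 = 6947
Band 3: 9723 * 0.942 = 9159
Band 4: 4863 * 0.947 = 4605
Band 5: 10534 * 0.941 = 9912
Net migration: Band 3 − 400 → 8759; Band 4 − 60 → 4545
Population now: 0–14=7011, 15–29=6947, 30–44=8759, 45–59=4545, 60–74=9912
— Period 4 —
Births: 6947 * 0.524 = 3640, 8759 * 0.394 = 3451 → 7091
Band 2: 7011 * 0.947 = 6639
Band 3: 6947 * 0.942 = 6544
Band 4: 8759 * 0.947 = 8295
Band 5: 4545 * 0.941 = 4277
Net migration: Band 3 − 400 → 6144; Band 4 − 60 → 8235
Population now: 0–14=7091, 15–29=6639, 30–44=6144, 45–59=8235, 60–74=4277

8235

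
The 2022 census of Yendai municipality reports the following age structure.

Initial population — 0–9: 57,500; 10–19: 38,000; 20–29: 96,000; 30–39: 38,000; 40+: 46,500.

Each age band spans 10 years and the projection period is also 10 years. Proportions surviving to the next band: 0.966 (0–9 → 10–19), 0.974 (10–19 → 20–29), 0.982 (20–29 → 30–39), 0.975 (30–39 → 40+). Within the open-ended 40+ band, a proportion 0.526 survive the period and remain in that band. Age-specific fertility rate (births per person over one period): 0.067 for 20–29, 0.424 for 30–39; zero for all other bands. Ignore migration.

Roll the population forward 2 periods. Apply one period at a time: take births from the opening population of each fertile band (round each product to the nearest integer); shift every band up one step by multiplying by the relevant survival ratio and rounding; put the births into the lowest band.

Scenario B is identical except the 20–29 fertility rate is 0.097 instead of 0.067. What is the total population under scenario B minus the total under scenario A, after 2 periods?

Period 1.
Births: 96000 * 0.067 = 6432 ; 38000 * 0.424 = 16112 — total 22544
10–19: 57500 * 0.966 = 55545
20–29: 38000 * 0.974 = 37012
30–39: 96000 * 0.982 = 94272
40+: 38000 * 0.975 + 46500 * 0.526 = 37050 + 24459 = 61509
Giving 22544 / 55545 / 37012 / 94272 / 61509.
Period 2.
Births: 37012 * 0.067 = 2480 ; 94272 * 0.424 = 39971 — total 42451
10–19: 22544 * 0.966 = 21778
20–29: 55545 * 0.974 = 54101
30–39: 37012 * 0.982 = 36346
40+: 94272 * 0.975 + 61509 * 0.526 = 91915 + 32354 = 124269
Giving 42451 / 21778 / 54101 / 36346 / 124269.
Scenario A total after 2 periods: 278945
Scenario B projection —
Period 1.
Births: 96000 * 0.097 = 9312 ; 38000 * 0.424 = 16112 — total 25424
10–19: 57500 * 0.966 = 55545
20–29: 38000 * 0.974 = 37012
30–39: 96000 * 0.982 = 94272
40+: 38000 * 0.975 + 46500 * 0.526 = 37050 + 24459 = 61509
Giving 25424 / 55545 / 37012 / 94272 / 61509.
Period 2.
Births: 37012 * 0.097 = 3590 ; 94272 * 0.424 = 39971 — total 43561
10–19: 25424 * 0.966 = 24560
20–29: 55545 * 0.974 = 54101
30–39: 37012 * 0.982 = 36346
40+: 94272 * 0.975 + 61509 * 0.526 = 91915 + 32354 = 124269
Giving 43561 / 24560 / 54101 / 36346 / 124269.
Scenario B total after 2 periods: 282837
Difference B − A = 282837 − 278945 = 3892

3892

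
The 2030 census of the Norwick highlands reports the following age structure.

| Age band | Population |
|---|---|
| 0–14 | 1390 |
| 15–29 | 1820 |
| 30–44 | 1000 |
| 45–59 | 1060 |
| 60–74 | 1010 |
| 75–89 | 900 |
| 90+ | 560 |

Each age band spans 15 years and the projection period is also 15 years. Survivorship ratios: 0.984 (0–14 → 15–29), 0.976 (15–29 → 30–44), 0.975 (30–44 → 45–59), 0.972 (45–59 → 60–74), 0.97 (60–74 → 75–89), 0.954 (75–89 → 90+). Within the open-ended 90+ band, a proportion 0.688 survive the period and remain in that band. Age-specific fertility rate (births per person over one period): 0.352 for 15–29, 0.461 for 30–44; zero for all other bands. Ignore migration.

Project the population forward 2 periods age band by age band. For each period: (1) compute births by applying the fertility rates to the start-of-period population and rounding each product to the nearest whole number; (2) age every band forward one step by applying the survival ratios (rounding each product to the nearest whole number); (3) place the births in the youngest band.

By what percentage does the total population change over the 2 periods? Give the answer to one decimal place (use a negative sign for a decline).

18.7

Call the groups 1 to 7, youngest first.
Period 1:
Births: 1820 × 0.352 = 641  |  1000 × 0.461 = 461 — total 1102
Group 2: 1390 × 0.984 = 1368
Group 3: 1820 × 0.976 = 1776
Group 4: 1000 × 0.975 = 975
Group 5: 1060 × 0.972 = 1030
Group 6: 1010 × 0.97 = 980
Group 7: 900 × 0.954 + 560 × 0.688 = 859 + 385 = 1244
Population now: 0–14=1102, 15–29=1368, 30–44=1776, 45–59=975, 60–74=1030, 75–89=980, 90+=1244
Period 2:
Births: 1368 × 0.352 = 482  |  1776 × 0.461 = 819 — total 1301
Group 2: 1102 × 0.984 = 1084
Group 3: 1368 × 0.976 = 1335
Group 4: 1776 × 0.975 = 1732
Group 5: 975 × 0.972 = 948
Group 6: 1030 × 0.97 = 999
Group 7: 980 × 0.954 + 1244 × 0.688 = 935 + 856 = 1791
Population now: 0–14=1301, 15–29=1084, 30–44=1335, 45–59=1732, 60–74=948, 75–89=999, 90+=1791
Total: 7740 → 9190; change = 1450; percentage change = 18.7%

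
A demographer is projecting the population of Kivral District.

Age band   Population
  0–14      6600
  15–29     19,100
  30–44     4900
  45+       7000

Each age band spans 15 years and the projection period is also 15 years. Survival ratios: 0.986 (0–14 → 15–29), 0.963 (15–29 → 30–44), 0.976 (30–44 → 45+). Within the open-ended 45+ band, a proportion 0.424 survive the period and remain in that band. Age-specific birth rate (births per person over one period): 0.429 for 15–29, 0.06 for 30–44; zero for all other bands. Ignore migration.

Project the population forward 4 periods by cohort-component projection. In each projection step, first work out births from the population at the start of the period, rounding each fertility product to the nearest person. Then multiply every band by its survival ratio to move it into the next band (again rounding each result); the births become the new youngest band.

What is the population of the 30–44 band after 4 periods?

Let group 1 be 0–14 through group 4 = 45+.
— Period 1 —
Births: 19100 × 0.429 = 8194, 4900 × 0.06 = 294 — total 8488
Group 2: 6600 × 0.986 = 6508
Group 3: 19100 × 0.963 = 18393
Group 4: 4900 × 0.976 + 7000 × 0.424 = 4782 + 2968 = 7750
End of period: [8488, 6508, 18393, 7750]
— Period 2 —
Births: 6508 × 0.429 = 2792, 18393 × 0.06 = 1104 — total 3896
Group 2: 8488 × 0.986 = 8369
Group 3: 6508 × 0.963 = 6267
Group 4: 18393 × 0.976 + 7750 × 0.424 = 17952 + 3286 = 21238
End of period: [3896, 8369, 6267, 21238]
— Period 3 —
Births: 8369 × 0.429 = 3590, 6267 × 0.06 = 376 — total 3966
Group 2: 3896 × 0.986 = 3841
Group 3: 8369 × 0.963 = 8059
Group 4: 6267 × 0.976 + 21238 × 0.424 = 6117 + 9005 = 15122
End of period: [3966, 3841, 8059, 15122]
— Period 4 —
Births: 3841 × 0.429 = 1648, 8059 × 0.06 = 484 — total 2132
Group 2: 3966 × 0.986 = 3910
Group 3: 3841 × 0.963 = 3699
Group 4: 8059 × 0.976 + 15122 × 0.424 = 7866 + 6412 = 14278
End of period: [2132, 3910, 3699, 14278]

3699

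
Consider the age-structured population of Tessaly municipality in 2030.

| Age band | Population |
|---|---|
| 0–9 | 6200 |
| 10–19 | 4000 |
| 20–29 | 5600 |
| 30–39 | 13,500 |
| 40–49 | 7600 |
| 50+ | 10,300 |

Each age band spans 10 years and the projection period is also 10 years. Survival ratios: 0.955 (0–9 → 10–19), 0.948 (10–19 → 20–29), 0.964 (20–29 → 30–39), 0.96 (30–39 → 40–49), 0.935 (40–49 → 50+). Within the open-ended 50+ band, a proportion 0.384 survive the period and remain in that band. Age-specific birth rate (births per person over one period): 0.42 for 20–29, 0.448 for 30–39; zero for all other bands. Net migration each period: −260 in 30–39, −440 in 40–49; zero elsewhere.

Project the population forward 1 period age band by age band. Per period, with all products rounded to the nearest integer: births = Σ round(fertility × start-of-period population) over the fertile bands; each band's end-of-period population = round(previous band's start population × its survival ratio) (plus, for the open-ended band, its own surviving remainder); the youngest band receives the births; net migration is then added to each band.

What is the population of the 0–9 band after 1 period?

8400

Numbering the bands 1..6 from youngest to oldest:
Period 1:
Births: 5600 × 0.42 = 2352 ; 13500 × 0.448 = 6048 → total 8400
Band 2: 6200 × 0.955 = 5921
Band 3: 4000 × 0.948 = 3792
Band 4: 5600 × 0.964 = 5398
Band 5: 13500 × 0.96 = 12960
Band 6: 7600 × 0.935 + 10300 × 0.384 = 7106 + 3955 = 11061
Net migration: Band 4 − 260 → 5138; Band 5 − 440 → 12520
→ [8400, 5921, 3792, 5138, 12520, 11061]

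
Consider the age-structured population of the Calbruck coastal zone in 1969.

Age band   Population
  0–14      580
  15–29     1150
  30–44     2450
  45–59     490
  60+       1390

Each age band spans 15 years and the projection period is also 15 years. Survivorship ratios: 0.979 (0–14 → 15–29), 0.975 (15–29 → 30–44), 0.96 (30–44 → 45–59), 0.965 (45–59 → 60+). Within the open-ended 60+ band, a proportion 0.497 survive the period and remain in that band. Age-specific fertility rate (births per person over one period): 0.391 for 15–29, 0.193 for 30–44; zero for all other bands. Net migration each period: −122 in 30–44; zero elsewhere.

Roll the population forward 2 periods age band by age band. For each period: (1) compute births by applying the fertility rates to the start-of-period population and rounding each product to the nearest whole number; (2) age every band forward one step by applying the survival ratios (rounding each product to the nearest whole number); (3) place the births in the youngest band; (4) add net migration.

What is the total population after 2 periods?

Call the groups 1 to 5, youngest first.
[period 1]
Births: 1150 × 0.391 = 450  |  2450 × 0.193 = 473 ⇒ total 923
Group 2: 580 × 0.979 = 568
Group 3: 1150 × 0.975 = 1121
Group 4: 2450 × 0.96 = 2352
Group 5: 490 × 0.965 + 1390 × 0.497 = 473 + 691 = 1164
Net migration: Group 3 − 122 → 999
→ [923, 568, 999, 2352, 1164]
[period 2]
Births: 568 × 0.391 = 222  |  999 × 0.193 = 193 ⇒ total 415
Group 2: 923 × 0.979 = 904
Group 3: 568 × 0.975 = 554
Group 4: 999 × 0.96 = 959
Group 5: 2352 × 0.965 + 1164 × 0.497 = 2270 + 579 = 2849
Net migration: Group 3 − 122 → 432
→ [415, 904, 432, 959, 2849]
Total after period 2: 415 + 904 + 432 + 959 + 2849 = 5559

5559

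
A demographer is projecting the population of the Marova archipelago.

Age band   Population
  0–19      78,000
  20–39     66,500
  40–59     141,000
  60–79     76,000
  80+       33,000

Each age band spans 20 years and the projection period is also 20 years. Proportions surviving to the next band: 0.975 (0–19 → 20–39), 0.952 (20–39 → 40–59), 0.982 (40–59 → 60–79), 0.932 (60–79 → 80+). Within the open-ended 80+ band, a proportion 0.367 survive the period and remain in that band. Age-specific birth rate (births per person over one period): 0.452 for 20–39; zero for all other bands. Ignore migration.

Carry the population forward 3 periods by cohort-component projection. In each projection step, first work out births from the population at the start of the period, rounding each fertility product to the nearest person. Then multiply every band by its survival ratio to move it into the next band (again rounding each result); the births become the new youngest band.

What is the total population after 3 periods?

Let group 1 be 0–19 through group 5 = 80+.
Period 1.
Births: 66500 * 0.452 = 30058
Group 2: 78000 * 0.975 = 76050
Group 3: 66500 * 0.952 = 63308
Group 4: 141000 * 0.982 = 138462
Group 5: 76000 * 0.932 + 33000 * 0.367 = 70832 + 12111 = 82943
End of period: [30058, 76050, 63308, 138462, 82943]
Period 2.
Births: 76050 * 0.452 = 34375
Group 2: 30058 * 0.975 = 29307
Group 3: 76050 * 0.952 = 72400
Group 4: 63308 * 0.982 = 62168
Group 5: 138462 * 0.932 + 82943 * 0.367 = 129047 + 30440 = 159487
End of period: [34375, 29307, 72400, 62168, 159487]
Period 3.
Births: 29307 * 0.452 = 13247
Group 2: 34375 * 0.975 = 33516
Group 3: 29307 * 0.952 = 27900
Group 4: 72400 * 0.982 = 71097
Group 5: 62168 * 0.932 + 159487 * 0.367 = 57941 + 58532 = 116473
End of period: [13247, 33516, 27900, 71097, 116473]
Total after period 3: 13247 + 33516 + 27900 + 71097 + 116473 = 262233

262233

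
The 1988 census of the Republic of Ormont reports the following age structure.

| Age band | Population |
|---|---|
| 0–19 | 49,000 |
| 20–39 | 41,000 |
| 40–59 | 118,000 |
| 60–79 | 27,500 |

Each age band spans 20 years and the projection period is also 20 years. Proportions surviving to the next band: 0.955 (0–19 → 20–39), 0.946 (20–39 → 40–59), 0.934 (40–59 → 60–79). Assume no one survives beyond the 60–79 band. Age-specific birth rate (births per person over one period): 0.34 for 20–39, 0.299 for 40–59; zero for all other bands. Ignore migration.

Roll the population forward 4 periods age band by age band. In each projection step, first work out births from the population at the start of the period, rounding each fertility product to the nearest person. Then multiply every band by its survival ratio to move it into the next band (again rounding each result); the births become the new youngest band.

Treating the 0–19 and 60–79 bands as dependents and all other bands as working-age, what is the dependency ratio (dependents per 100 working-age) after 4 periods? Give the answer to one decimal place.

— Period 1 —
Births: 41000 × 0.34 = 13940, 118000 × 0.299 = 35282 → total 49222
20–39: 49000 × 0.955 = 46795
40–59: 41000 × 0.946 = 38786
60–79: 118000 × 0.934 = 110212
Giving 49222 / 46795 / 38786 / 110212.
— Period 2 —
Births: 46795 × 0.34 = 15910, 38786 × 0.299 = 11597 → total 27507
20–39: 49222 × 0.955 = 47007
40–59: 46795 × 0.946 = 44268
60–79: 38786 × 0.934 = 36226
Giving 27507 / 47007 / 44268 / 36226.
— Period 3 —
Births: 47007 × 0.34 = 15982, 44268 × 0.299 = 13236 → total 29218
20–39: 27507 × 0.955 = 26269
40–59: 47007 × 0.946 = 44469
60–79: 44268 × 0.934 = 41346
Giving 29218 / 26269 / 44469 / 41346.
— Period 4 —
Births: 26269 × 0.34 = 8931, 44469 × 0.299 = 13296 → total 22227
20–39: 29218 × 0.955 = 27903
40–59: 26269 × 0.946 = 24850
60–79: 44469 × 0.934 = 41534
Giving 22227 / 27903 / 24850 / 41534.
Dependents (band 0–19 + band 60–79) = 22227 + 41534 = 63761; working-age = 52753; ratio = 63761/52753 × 100 = 120.9

120.9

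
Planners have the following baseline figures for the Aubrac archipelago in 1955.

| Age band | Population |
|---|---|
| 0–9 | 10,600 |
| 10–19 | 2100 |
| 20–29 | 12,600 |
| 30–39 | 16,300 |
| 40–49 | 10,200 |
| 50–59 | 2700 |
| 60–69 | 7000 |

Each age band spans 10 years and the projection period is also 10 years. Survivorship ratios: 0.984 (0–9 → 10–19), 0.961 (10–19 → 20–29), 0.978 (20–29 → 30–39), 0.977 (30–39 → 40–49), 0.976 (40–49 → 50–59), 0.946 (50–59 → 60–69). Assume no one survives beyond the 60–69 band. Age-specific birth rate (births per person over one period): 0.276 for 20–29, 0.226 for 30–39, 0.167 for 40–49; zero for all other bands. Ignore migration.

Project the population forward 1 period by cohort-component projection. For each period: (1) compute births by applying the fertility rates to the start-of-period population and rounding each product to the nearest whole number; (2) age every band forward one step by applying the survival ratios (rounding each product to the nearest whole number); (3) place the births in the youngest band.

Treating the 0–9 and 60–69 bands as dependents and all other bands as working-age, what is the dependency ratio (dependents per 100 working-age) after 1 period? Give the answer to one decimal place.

Call the bands 1 to 7, youngest first.
After projecting period 1:
Births: 12600 × 0.276 = 3478 ; 16300 × 0.226 = 3684 ; 10200 × 0.167 = 1703 — total 8865
Band 2: 10600 × 0.984 = 10430
Band 3: 2100 × 0.961 = 2018
Band 4: 12600 × 0.978 = 12323
Band 5: 16300 × 0.977 = 15925
Band 6: 10200 × 0.976 = 9955
Band 7: 2700 × 0.946 = 2554
→ [8865, 10430, 2018, 12323, 15925, 9955, 2554]
Dependents (band 0–9 + band 60–69) = 8865 + 2554 = 11419; working-age = 50651; ratio = 11419/50651 × 100 = 22.5

22.5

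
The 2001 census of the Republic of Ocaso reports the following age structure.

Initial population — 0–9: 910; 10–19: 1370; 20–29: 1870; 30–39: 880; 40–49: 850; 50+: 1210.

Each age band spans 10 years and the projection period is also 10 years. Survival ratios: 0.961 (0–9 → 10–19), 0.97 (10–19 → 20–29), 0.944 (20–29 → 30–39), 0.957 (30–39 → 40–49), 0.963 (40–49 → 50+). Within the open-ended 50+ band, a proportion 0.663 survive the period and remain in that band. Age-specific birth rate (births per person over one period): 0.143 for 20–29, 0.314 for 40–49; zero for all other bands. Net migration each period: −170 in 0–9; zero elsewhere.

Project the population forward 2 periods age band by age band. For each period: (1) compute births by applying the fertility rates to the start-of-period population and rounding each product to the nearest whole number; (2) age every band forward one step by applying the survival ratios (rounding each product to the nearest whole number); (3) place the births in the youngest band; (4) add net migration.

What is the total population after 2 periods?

[period 1]
Births: 1870 × 0.143 = 267  |  850 × 0.314 = 267 ⇒ total 534
10–19: 910 × 0.961 = 875
20–29: 1370 × 0.97 = 1329
30–39: 1870 × 0.944 = 1765
40–49: 880 × 0.957 = 842
50+: 850 × 0.963 + 1210 × 0.663 = 819 + 802 = 1621
Net migration: 0–9 − 170 → 364
→ [364, 875, 1329, 1765, 842, 1621]
[period 2]
Births: 1329 × 0.143 = 190  |  842 × 0.314 = 264 ⇒ total 454
10–19: 364 × 0.961 = 350
20–29: 875 × 0.97 = 849
30–39: 1329 × 0.944 = 1255
40–49: 1765 × 0.957 = 1689
50+: 842 × 0.963 + 1621 × 0.663 = 811 + 1075 = 1886
Net migration: 0–9 − 170 → 284
→ [284, 350, 849, 1255, 1689, 1886]
Total after period 2: 284 + 350 + 849 + 1255 + 1689 + 1886 = 6313

6313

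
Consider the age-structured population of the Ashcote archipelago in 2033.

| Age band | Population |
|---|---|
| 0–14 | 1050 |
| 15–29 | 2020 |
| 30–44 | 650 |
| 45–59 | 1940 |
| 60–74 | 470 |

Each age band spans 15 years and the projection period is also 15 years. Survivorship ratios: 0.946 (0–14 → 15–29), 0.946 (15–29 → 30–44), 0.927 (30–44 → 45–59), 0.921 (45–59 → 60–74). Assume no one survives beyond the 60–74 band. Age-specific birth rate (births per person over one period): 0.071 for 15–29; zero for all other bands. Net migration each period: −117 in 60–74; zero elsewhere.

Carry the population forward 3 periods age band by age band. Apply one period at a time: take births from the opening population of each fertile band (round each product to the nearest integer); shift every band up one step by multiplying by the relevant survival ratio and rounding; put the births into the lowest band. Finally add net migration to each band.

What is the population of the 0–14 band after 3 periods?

10

Call the bands 1 to 5, youngest first.
— Period 1 —
Births: 2020 * 0.071 = 143
Band 2: 1050 * 0.946 = 993
Band 3: 2020 * 0.946 = 1911
Band 4: 650 * 0.927 = 603
Band 5: 1940 * 0.921 = 1787
Net migration: Band 5 − 117 → 1670
Population now: 0–14=143, 15–29=993, 30–44=1911, 45–59=603, 60–74=1670
— Period 2 —
Births: 993 * 0.071 = 71
Band 2: 143 * 0.946 = 135
Band 3: 993 * 0.946 = 939
Band 4: 1911 * 0.927 = 1771
Band 5: 603 * 0.921 = 555
Net migration: Band 5 − 117 → 438
Population now: 0–14=71, 15–29=135, 30–44=939, 45–59=1771, 60–74=438
— Period 3 —
Births: 135 * 0.071 = 10
Band 2: 71 * 0.946 = 67
Band 3: 135 * 0.946 = 128
Band 4: 939 * 0.927 = 870
Band 5: 1771 * 0.921 = 1631
Net migration: Band 5 − 117 → 1514
Population now: 0–14=10, 15–29=67, 30–44=128, 45–59=870, 60–74=1514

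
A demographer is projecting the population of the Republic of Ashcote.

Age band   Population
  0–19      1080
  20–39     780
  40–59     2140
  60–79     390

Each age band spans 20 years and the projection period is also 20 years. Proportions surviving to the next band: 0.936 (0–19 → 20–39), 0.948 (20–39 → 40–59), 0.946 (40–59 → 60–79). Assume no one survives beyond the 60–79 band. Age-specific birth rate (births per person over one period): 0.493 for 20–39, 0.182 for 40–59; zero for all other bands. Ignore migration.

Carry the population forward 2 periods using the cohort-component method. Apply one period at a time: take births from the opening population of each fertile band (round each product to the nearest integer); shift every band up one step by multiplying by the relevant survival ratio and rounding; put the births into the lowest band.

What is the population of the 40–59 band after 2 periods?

[period 1]
Births: 780 * 0.493 = 385 ; 2140 * 0.182 = 389 — total 774
20–39: 1080 * 0.936 = 1011
40–59: 780 * 0.948 = 739
60–79: 2140 * 0.946 = 2024
Giving 774 / 1011 / 739 / 2024.
[period 2]
Births: 1011 * 0.493 = 498 ; 739 * 0.182 = 134 — total 632
20–39: 774 * 0.936 = 724
40–59: 1011 * 0.948 = 958
60–79: 739 * 0.946 = 699
Giving 632 / 724 / 958 / 699.

958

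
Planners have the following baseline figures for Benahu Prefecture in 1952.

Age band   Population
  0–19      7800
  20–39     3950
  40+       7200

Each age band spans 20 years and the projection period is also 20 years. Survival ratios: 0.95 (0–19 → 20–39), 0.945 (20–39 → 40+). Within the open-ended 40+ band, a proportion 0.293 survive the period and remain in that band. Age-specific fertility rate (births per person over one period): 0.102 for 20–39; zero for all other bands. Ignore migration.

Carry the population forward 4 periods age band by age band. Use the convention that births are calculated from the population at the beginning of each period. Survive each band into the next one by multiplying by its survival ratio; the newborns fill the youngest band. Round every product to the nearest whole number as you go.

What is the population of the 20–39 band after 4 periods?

[period 1]
Births: 3950 * 0.102 = 403
20–39: 7800 * 0.95 = 7410
40+: 3950 * 0.945 + 7200 * 0.293 = 3733 + 2110 = 5843
End of period: [403, 7410, 5843]
[period 2]
Births: 7410 * 0.102 = 756
20–39: 403 * 0.95 = 383
40+: 7410 * 0.945 + 5843 * 0.293 = 7002 + 1712 = 8714
End of period: [756, 383, 8714]
[period 3]
Births: 383 * 0.102 = 39
20–39: 756 * 0.95 = 718
40+: 383 * 0.945 + 8714 * 0.293 = 362 + 2553 = 2915
End of period: [39, 718, 2915]
[period 4]
Births: 718 * 0.102 = 73
20–39: 39 * 0.95 = 37
40+: 718 * 0.945 + 2915 * 0.293 = 679 + 854 = 1533
End of period: [73, 37, 1533]

37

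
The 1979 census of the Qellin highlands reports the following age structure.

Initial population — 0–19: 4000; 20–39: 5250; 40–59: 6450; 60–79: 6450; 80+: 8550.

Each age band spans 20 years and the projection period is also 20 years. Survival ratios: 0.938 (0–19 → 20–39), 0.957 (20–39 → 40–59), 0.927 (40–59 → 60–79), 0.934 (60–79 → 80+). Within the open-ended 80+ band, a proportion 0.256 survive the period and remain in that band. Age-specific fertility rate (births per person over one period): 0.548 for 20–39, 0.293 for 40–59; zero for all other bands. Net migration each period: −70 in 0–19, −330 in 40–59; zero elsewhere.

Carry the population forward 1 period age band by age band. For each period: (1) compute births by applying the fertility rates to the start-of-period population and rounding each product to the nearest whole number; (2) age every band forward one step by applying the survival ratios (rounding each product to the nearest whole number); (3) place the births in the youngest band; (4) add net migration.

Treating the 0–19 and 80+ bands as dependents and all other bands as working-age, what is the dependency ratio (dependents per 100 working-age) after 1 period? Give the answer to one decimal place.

89.5

(Bands numbered youngest = 1 to oldest = 5.)
Period 1:
Births: 5250 × 0.548 = 2877, 6450 × 0.293 = 1890 → total 4767
Band 2: 4000 × 0.938 = 3752
Band 3: 5250 × 0.957 = 5024
Band 4: 6450 × 0.927 = 5979
Band 5: 6450 × 0.934 + 8550 × 0.256 = 6024 + 2189 = 8213
Net migration: Band 1 − 70 → 4697; Band 3 − 330 → 4694
Population now: 0–19=4697, 20–39=3752, 40–59=4694, 60–79=5979, 80+=8213
Dependents (band 0–19 + band 80+) = 4697 + 8213 = 12910; working-age = 14425; ratio = 12910/14425 × 100 = 89.5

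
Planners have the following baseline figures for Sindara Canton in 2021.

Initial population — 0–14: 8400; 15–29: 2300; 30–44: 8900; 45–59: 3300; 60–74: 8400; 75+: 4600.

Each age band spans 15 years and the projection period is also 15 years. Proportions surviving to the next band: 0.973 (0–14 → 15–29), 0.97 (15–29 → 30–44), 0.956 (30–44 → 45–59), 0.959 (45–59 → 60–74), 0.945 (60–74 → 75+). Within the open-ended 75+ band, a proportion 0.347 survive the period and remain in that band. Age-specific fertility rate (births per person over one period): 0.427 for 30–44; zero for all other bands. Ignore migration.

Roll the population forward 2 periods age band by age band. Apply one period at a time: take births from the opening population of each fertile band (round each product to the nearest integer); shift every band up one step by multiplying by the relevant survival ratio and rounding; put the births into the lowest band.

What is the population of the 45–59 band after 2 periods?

— Period 1 —
Births: 8900 × 0.427 = 3800
15–29: 8400 × 0.973 = 8173
30–44: 2300 × 0.97 = 2231
45–59: 8900 × 0.956 = 8508
60–74: 3300 × 0.959 = 3165
75+: 8400 × 0.945 + 4600 × 0.347 = 7938 + 1596 = 9534
Population now: 0–14=3800, 15–29=8173, 30–44=2231, 45–59=8508, 60–74=3165, 75+=9534
— Period 2 —
Births: 2231 × 0.427 = 953
15–29: 3800 × 0.973 = 3697
30–44: 8173 × 0.97 = 7928
45–59: 2231 × 0.956 = 2133
60–74: 8508 × 0.959 = 8159
75+: 3165 × 0.945 + 9534 × 0.347 = 2991 + 3308 = 6299
Population now: 0–14=953, 15–29=3697, 30–44=7928, 45–59=2133, 60–74=8159, 75+=6299

2133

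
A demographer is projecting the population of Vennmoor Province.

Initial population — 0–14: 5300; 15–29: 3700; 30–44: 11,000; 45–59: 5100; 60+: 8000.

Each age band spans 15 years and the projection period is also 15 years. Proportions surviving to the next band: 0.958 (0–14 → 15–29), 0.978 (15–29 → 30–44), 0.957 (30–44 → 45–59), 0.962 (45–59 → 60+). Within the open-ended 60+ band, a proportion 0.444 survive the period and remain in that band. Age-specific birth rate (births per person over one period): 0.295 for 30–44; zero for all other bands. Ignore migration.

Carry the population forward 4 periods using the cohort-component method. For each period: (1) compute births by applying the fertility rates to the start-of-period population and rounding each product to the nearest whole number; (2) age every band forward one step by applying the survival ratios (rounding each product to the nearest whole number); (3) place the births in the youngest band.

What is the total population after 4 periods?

Let band 1 be 0–14 through band 5 = 60+.
[period 1]
Births: 11000 × 0.295 = 3245
Band 2: 5300 × 0.958 = 5077
Band 3: 3700 × 0.978 = 3619
Band 4: 11000 × 0.957 = 10527
Band 5: 5100 × 0.962 + 8000 × 0.444 = 4906 + 3552 = 8458
→ [3245, 5077, 3619, 10527, 8458]
[period 2]
Births: 3619 × 0.295 = 1068
Band 2: 3245 × 0.958 = 3109
Band 3: 5077 × 0.978 = 4965
Band 4: 3619 × 0.957 = 3463
Band 5: 10527 × 0.962 + 8458 × 0.444 = 10127 + 3755 = 13882
→ [1068, 3109, 4965, 3463, 13882]
[period 3]
Births: 4965 × 0.295 = 1465
Band 2: 1068 × 0.958 = 1023
Band 3: 3109 × 0.978 = 3041
Band 4: 4965 × 0.957 = 4752
Band 5: 3463 × 0.962 + 13882 × 0.444 = 3331 + 6164 = 9495
→ [1465, 1023, 3041, 4752, 9495]
[period 4]
Births: 3041 × 0.295 = 897
Band 2: 1465 × 0.958 = 1403
Band 3: 1023 × 0.978 = 1000
Band 4: 3041 × 0.957 = 2910
Band 5: 4752 × 0.962 + 9495 × 0.444 = 4571 + 4216 = 8787
→ [897, 1403, 1000, 2910, 8787]
Total after period 4: 897 + 1403 + 1000 + 2910 + 8787 = 14997

14997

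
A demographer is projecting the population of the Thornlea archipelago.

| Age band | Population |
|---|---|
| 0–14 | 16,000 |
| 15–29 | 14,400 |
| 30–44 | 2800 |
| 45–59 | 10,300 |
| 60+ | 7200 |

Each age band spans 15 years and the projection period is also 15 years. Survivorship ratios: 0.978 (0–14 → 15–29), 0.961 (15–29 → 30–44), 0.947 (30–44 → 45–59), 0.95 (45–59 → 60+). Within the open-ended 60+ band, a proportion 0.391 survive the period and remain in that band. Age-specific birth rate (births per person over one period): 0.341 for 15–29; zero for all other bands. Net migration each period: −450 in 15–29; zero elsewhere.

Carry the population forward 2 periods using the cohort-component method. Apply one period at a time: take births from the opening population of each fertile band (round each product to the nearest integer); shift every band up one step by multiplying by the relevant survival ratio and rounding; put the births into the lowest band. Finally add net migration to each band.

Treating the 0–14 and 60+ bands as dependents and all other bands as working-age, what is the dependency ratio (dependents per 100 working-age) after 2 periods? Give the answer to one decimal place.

39.4

— Period 1 —
Births: 14400 × 0.341 = 4910
15–29: 16000 × 0.978 = 15648
30–44: 14400 × 0.961 = 13838
45–59: 2800 × 0.947 = 2652
60+: 10300 × 0.95 + 7200 × 0.391 = 9785 + 2815 = 12600
Net migration: 15–29 − 450 → 15198
Population now: 0–14=4910, 15–29=15198, 30–44=13838, 45–59=2652, 60+=12600
— Period 2 —
Births: 15198 × 0.341 = 5183
15–29: 4910 × 0.978 = 4802
30–44: 15198 × 0.961 = 14605
45–59: 13838 × 0.947 = 13105
60+: 2652 × 0.95 + 12600 × 0.391 = 2519 + 4927 = 7446
Net migration: 15–29 − 450 → 4352
Population now: 0–14=5183, 15–29=4352, 30–44=14605, 45–59=13105, 60+=7446
Dependents (band 0–14 + band 60+) = 5183 + 7446 = 12629; working-age = 32062; ratio = 12629/32062 × 100 = 39.4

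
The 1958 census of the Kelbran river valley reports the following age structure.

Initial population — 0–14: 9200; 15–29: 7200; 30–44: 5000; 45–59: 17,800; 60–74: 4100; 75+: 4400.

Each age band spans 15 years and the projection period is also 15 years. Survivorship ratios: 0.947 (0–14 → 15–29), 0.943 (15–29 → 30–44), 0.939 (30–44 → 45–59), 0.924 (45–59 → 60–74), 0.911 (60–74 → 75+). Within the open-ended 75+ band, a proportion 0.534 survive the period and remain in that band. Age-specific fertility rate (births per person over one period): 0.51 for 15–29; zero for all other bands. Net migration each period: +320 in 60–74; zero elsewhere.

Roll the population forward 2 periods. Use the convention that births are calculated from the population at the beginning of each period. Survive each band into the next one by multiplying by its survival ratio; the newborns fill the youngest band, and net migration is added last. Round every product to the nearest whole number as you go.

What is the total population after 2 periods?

45693

— Period 1 —
Births: 7200 * 0.51 = 3672
15–29: 9200 * 0.947 = 8712
30–44: 7200 * 0.943 = 6790
45–59: 5000 * 0.939 = 4695
60–74: 17800 * 0.924 = 16447
75+: 4100 * 0.911 + 4400 * 0.534 = 3735 + 2350 = 6085
Net migration: 60–74 + 320 → 16767
End of period: [3672, 8712, 6790, 4695, 16767, 6085]
— Period 2 —
Births: 8712 * 0.51 = 4443
15–29: 3672 * 0.947 = 3477
30–44: 8712 * 0.943 = 8215
45–59: 6790 * 0.939 = 6376
60–74: 4695 * 0.924 = 4338
75+: 16767 * 0.911 + 6085 * 0.534 = 15275 + 3249 = 18524
Net migration: 60–74 + 320 → 4658
End of period: [4443, 3477, 8215, 6376, 4658, 18524]
Total after period 2: 4443 + 3477 + 8215 + 6376 + 4658 + 18524 = 45693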